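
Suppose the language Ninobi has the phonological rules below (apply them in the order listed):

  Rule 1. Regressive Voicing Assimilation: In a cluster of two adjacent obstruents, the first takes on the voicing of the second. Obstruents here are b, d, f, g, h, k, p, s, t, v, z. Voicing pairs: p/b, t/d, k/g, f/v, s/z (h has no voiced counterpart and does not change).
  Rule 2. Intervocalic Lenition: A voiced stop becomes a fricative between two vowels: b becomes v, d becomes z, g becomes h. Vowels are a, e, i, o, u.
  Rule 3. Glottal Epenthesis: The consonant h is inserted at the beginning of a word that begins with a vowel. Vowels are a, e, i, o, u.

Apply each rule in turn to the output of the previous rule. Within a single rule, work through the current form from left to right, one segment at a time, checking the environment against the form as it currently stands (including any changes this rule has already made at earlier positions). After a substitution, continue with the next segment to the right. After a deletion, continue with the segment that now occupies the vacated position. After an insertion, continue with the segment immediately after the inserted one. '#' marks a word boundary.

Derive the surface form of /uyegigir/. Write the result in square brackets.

Rule 1 Regressive Voicing Assimilation: no change — [uyegigir]
Rule 2 Intervocalic Lenition: [uyegigir] → [uyehihir]
Rule 3 Glottal Epenthesis: [uyehihir] → [huyehihir]

[huyehihir]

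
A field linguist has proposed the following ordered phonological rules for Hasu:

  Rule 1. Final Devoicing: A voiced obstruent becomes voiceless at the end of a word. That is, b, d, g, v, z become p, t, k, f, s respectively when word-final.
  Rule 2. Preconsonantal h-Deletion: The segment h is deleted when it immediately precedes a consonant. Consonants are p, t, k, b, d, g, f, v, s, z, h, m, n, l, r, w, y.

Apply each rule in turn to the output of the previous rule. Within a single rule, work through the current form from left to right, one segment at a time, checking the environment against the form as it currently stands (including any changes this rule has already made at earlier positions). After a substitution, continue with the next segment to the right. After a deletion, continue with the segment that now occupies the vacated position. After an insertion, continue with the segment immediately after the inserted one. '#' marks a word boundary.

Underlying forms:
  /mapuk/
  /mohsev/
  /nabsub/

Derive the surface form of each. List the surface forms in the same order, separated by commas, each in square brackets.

[mapuk], [mosef], [nabsup]

/mapuk/:
  Rule 1 Final Devoicing: no change — [mapuk]
  Rule 2 Preconsonantal h-Deletion: no change — [mapuk]
/mohsev/:
  Rule 1 Final Devoicing: [mohsev] → [mohsef]
  Rule 2 Preconsonantal h-Deletion: [mohsef] → [mosef]
/nabsub/:
  Rule 1 Final Devoicing: [nabsub] → [nabsup]
  Rule 2 Preconsonantal h-Deletion: no change — [nabsup]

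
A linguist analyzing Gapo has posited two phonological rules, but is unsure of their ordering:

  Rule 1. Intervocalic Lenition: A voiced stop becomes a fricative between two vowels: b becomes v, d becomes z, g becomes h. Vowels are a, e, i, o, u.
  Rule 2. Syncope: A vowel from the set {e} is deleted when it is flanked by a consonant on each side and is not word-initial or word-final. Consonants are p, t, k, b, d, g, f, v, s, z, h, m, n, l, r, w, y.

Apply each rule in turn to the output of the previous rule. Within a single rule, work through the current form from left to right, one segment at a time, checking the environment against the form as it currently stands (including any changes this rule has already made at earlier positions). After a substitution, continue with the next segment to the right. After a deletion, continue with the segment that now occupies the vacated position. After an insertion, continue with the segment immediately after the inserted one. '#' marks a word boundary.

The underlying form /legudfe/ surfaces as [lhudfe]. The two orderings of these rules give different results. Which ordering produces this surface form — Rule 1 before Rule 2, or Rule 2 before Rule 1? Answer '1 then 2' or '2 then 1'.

Order 1 then 2:
  1 Intervocalic Lenition: [legudfe] → [lehudfe]
  2 Syncope: [lehudfe] → [lhudfe]
  result: [lhudfe]
Order 2 then 1:
  2 Syncope: [legudfe] → [lgudfe]
  1 Intervocalic Lenition: no change — [lgudfe]
  result: [lgudfe]

1 then 2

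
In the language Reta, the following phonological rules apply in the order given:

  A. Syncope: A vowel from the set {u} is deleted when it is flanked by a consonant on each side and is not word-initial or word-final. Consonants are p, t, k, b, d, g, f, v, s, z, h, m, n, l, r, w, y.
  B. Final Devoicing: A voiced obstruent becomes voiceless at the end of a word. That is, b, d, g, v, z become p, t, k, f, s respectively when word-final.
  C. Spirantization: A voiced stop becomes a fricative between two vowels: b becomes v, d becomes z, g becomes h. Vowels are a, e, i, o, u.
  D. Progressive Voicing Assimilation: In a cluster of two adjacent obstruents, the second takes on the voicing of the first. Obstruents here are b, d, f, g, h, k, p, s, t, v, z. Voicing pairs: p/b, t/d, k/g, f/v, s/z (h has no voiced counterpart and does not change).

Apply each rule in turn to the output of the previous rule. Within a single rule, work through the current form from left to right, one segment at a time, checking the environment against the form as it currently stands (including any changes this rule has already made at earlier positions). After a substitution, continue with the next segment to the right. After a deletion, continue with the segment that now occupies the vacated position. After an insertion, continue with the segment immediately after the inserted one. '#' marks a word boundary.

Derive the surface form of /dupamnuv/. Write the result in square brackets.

A Syncope: [dupamnuv] → [dpamnv]
B Final Devoicing: [dpamnv] → [dpamnf]
C Spirantization: no change — [dpamnf]
D Progressive Voicing Assimilation: [dpamnf] → [dbamnf]

[dbamnf]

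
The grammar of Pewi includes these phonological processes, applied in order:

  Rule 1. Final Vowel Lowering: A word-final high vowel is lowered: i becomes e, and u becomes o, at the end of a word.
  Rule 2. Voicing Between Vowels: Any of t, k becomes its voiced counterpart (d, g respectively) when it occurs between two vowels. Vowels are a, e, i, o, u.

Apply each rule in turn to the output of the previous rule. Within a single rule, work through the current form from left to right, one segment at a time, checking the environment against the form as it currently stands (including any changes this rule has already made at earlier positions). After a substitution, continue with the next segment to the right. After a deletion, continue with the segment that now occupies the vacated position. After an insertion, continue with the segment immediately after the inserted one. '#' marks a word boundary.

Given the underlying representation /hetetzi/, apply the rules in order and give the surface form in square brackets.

Rule 1 Final Vowel Lowering: [hetetzi] → [hetetze]
Rule 2 Voicing Between Vowels: [hetetze] → [hedetze]

[hedetze]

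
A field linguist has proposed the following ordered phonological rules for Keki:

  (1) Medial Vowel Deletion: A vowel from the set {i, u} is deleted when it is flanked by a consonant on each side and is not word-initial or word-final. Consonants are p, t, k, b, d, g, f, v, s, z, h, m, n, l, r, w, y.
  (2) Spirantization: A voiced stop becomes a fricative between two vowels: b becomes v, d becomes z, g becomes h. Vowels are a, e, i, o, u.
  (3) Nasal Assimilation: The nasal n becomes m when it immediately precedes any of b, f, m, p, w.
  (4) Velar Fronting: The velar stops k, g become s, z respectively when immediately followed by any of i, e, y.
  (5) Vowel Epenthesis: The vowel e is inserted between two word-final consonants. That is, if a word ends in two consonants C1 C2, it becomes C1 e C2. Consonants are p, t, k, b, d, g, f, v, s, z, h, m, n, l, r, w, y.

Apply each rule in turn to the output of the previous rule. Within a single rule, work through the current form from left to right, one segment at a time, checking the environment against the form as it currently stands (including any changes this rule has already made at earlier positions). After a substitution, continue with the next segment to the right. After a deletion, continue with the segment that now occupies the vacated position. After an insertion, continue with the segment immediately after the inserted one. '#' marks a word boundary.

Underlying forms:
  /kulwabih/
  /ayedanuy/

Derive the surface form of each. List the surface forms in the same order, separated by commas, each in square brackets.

[klwabeh], [ayezaney]

/kulwabih/:
  (1) Medial Vowel Deletion: [kulwabih] → [klwabh]
  (2) Spirantization: no change — [klwabh]
  (3) Nasal Assimilation: no change — [klwabh]
  (4) Velar Fronting: no change — [klwabh]
  (5) Vowel Epenthesis: [klwabh] → [klwabeh]
/ayedanuy/:
  (1) Medial Vowel Deletion: [ayedanuy] → [ayedany]
  (2) Spirantization: [ayedany] → [ayezany]
  (3) Nasal Assimilation: no change — [ayezany]
  (4) Velar Fronting: no change — [ayezany]
  (5) Vowel Epenthesis: [ayezany] → [ayezaney]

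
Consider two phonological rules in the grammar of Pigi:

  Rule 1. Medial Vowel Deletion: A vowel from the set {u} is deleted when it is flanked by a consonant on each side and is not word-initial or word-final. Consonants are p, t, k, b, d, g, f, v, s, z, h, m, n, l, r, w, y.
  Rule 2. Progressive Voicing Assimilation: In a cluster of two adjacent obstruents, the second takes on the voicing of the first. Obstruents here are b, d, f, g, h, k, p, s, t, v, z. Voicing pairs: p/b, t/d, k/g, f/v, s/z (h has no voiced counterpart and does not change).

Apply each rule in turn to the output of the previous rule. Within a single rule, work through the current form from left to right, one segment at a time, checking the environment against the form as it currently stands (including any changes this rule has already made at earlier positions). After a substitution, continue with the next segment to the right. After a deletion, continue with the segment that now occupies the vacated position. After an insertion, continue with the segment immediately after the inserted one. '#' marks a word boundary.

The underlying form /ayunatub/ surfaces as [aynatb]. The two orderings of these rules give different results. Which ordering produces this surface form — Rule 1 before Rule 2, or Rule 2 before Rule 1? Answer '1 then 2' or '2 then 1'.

Order 1 then 2:
  1 Medial Vowel Deletion: [ayunatub] → [aynatb]
  2 Progressive Voicing Assimilation: [aynatb] → [aynatp]
  result: [aynatp]
Order 2 then 1:
  2 Progressive Voicing Assimilation: no change — [ayunatub]
  1 Medial Vowel Deletion: [ayunatub] → [aynatb]
  result: [aynatb]

2 then 1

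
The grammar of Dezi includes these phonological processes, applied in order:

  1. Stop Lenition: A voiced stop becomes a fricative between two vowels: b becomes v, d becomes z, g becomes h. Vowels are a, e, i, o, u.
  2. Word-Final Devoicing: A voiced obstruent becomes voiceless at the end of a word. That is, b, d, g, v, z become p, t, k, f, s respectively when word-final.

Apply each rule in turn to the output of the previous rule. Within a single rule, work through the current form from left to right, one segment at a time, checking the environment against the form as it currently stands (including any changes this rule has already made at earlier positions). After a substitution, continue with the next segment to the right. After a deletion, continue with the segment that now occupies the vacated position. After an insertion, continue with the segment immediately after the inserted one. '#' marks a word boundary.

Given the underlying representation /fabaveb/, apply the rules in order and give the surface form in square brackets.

[favavep]

1 Stop Lenition: [fabaveb] → [favaveb]
2 Word-Final Devoicing: [favaveb] → [favavep]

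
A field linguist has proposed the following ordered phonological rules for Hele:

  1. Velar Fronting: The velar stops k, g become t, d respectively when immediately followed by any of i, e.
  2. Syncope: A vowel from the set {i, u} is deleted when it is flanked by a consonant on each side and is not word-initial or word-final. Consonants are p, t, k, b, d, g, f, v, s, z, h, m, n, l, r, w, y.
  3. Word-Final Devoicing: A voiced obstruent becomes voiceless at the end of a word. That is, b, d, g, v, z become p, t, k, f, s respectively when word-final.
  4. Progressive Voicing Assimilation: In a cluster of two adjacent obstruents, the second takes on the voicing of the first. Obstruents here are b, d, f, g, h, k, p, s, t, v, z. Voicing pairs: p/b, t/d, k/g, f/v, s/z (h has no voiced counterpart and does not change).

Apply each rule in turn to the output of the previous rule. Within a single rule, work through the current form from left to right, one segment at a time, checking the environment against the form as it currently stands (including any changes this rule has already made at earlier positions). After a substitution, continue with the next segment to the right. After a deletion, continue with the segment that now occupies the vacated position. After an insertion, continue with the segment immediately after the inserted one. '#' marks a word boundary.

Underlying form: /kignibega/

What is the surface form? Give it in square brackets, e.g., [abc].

[tknbega]

1 Velar Fronting: [kignibega] → [tignibega]
2 Syncope: [tignibega] → [tgnbega]
3 Word-Final Devoicing: no change — [tgnbega]
4 Progressive Voicing Assimilation: [tgnbega] → [tknbega]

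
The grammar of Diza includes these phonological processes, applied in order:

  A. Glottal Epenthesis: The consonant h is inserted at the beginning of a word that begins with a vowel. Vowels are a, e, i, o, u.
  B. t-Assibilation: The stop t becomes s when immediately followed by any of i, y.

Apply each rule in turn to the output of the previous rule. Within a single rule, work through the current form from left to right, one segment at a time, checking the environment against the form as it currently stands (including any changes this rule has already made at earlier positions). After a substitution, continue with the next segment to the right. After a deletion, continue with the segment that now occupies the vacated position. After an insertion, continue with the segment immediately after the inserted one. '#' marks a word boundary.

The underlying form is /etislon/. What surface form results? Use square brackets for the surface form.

A Glottal Epenthesis: [etislon] → [hetislon]
B t-Assibilation: [hetislon] → [hesislon]

[hesislon]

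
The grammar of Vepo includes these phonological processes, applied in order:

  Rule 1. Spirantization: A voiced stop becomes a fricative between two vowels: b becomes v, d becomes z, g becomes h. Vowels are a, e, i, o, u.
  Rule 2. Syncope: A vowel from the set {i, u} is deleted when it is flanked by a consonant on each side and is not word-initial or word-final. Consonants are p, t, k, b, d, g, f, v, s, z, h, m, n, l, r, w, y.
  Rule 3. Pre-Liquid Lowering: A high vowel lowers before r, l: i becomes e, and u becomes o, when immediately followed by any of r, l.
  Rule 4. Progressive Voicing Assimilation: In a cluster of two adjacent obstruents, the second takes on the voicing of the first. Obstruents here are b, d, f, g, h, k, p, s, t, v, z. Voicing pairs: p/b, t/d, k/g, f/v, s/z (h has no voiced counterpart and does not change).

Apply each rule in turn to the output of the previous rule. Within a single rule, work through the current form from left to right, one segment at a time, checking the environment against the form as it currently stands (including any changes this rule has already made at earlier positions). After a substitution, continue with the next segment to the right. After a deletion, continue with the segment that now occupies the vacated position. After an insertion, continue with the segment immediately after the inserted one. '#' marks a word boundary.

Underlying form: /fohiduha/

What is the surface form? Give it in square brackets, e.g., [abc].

Rule 1 Spirantization: [fohiduha] → [fohizuha]
Rule 2 Syncope: [fohizuha] → [fohzha]
Rule 3 Pre-Liquid Lowering: no change — [fohzha]
Rule 4 Progressive Voicing Assimilation: [fohzha] → [fohsha]

[fohsha]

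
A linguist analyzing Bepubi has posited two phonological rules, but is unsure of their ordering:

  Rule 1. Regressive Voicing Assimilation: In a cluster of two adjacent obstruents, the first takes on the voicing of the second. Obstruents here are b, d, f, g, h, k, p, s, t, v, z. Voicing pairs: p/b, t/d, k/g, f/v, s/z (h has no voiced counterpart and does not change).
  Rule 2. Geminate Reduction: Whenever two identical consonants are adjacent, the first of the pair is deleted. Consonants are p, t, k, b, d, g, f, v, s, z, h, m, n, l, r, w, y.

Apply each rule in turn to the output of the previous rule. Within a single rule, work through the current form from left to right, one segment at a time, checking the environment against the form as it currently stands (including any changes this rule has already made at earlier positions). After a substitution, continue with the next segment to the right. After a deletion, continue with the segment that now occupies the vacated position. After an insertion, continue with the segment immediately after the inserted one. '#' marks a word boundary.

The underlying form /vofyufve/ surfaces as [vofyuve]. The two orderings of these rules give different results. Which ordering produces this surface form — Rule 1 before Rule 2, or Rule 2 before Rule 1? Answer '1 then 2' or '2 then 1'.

1 then 2

Order 1 then 2:
  1 Regressive Voicing Assimilation: [vofyufve] → [vofyuvve]
  2 Geminate Reduction: [vofyuvve] → [vofyuve]
  result: [vofyuve]
Order 2 then 1:
  2 Geminate Reduction: no change — [vofyufve]
  1 Regressive Voicing Assimilation: [vofyufve] → [vofyuvve]
  result: [vofyuvve]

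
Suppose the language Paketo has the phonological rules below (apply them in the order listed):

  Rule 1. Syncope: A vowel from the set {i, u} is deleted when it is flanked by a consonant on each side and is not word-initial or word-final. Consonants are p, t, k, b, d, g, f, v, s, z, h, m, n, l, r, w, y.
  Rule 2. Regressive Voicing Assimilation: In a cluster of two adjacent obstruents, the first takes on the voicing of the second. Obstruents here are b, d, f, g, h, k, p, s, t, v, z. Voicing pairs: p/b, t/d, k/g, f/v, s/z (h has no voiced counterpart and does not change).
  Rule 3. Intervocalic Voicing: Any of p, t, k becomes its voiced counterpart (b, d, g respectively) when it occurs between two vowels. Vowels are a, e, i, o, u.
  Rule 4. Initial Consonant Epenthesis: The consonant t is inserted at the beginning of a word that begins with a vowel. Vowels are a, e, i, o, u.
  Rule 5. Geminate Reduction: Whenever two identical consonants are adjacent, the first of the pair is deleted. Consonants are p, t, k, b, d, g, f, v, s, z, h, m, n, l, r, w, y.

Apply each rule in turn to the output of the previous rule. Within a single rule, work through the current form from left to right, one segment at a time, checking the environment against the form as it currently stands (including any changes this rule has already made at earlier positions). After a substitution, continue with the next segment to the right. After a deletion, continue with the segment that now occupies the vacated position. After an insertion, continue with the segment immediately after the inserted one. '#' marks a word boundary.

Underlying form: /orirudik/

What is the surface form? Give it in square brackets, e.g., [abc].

Rule 1 Syncope: [orirudik] → [orrdk]
Rule 2 Regressive Voicing Assimilation: [orrdk] → [orrtk]
Rule 3 Intervocalic Voicing: no change — [orrtk]
Rule 4 Initial Consonant Epenthesis: [orrtk] → [torrtk]
Rule 5 Geminate Reduction: [torrtk] → [tortk]

[tortk]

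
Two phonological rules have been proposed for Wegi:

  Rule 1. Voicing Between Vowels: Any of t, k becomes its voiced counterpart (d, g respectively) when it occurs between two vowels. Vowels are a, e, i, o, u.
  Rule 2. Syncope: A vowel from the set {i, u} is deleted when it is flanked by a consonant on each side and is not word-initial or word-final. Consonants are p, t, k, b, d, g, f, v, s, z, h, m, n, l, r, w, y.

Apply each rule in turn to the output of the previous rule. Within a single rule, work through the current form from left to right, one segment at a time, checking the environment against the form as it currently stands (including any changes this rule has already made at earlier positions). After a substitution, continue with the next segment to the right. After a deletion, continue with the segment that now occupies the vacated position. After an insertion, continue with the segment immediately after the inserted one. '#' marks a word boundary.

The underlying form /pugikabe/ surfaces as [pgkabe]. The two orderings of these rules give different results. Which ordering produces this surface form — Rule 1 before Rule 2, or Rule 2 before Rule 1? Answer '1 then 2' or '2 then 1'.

Order 1 then 2:
  1 Voicing Between Vowels: [pugikabe] → [pugigabe]
  2 Syncope: [pugigabe] → [pggabe]
  result: [pggabe]
Order 2 then 1:
  2 Syncope: [pugikabe] → [pgkabe]
  1 Voicing Between Vowels: no change — [pgkabe]
  result: [pgkabe]

2 then 1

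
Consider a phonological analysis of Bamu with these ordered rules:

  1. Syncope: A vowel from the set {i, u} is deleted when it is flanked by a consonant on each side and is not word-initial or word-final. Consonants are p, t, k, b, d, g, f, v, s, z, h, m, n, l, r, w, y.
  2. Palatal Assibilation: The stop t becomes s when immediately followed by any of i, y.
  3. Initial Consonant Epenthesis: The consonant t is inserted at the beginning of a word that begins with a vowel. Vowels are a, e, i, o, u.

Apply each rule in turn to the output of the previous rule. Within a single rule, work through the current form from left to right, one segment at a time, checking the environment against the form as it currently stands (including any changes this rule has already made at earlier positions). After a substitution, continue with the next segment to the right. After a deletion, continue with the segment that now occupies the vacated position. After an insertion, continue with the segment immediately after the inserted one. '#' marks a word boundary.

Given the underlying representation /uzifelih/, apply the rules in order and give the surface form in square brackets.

1 Syncope: [uzifelih] → [uzfelh]
2 Palatal Assibilation: no change — [uzfelh]
3 Initial Consonant Epenthesis: [uzfelh] → [tuzfelh]

[tuzfelh]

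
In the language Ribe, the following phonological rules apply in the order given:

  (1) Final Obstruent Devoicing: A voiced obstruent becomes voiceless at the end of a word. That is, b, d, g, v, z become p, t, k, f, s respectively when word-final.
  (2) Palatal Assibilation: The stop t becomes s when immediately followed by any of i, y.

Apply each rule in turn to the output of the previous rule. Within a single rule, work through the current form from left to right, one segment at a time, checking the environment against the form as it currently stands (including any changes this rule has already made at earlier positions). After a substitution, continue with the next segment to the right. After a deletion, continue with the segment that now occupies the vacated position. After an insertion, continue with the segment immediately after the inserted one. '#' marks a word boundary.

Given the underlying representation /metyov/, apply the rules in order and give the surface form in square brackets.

[mesyof]

(1) Final Obstruent Devoicing: [metyov] → [metyof]
(2) Palatal Assibilation: [metyof] → [mesyof]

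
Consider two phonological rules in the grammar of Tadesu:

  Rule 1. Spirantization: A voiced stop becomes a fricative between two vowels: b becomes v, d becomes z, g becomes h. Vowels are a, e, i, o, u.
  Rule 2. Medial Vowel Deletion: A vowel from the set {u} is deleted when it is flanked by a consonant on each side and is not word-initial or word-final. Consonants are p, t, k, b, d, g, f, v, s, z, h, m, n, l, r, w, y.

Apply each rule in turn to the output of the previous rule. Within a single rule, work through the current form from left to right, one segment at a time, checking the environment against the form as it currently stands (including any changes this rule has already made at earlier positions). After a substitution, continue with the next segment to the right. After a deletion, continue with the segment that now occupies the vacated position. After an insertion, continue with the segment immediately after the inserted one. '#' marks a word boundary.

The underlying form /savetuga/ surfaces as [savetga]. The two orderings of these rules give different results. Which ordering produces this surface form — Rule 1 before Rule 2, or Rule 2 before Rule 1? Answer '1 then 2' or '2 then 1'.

2 then 1

Order 1 then 2:
  1 Spirantization: [savetuga] → [savetuha]
  2 Medial Vowel Deletion: [savetuha] → [savetha]
  result: [savetha]
Order 2 then 1:
  2 Medial Vowel Deletion: [savetuga] → [savetga]
  1 Spirantization: no change — [savetga]
  result: [savetga]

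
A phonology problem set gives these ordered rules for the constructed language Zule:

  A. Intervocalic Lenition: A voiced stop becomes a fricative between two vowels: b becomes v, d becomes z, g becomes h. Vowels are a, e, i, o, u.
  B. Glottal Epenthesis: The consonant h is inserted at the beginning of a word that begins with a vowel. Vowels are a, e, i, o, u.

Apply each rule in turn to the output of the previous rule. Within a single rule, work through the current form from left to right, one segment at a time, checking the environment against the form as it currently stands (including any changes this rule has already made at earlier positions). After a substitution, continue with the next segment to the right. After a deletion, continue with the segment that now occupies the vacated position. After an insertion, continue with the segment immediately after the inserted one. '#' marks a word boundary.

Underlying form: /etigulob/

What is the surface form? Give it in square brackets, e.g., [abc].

[hetihulob]

A Intervocalic Lenition: [etigulob] → [etihulob]
B Glottal Epenthesis: [etihulob] → [hetihulob]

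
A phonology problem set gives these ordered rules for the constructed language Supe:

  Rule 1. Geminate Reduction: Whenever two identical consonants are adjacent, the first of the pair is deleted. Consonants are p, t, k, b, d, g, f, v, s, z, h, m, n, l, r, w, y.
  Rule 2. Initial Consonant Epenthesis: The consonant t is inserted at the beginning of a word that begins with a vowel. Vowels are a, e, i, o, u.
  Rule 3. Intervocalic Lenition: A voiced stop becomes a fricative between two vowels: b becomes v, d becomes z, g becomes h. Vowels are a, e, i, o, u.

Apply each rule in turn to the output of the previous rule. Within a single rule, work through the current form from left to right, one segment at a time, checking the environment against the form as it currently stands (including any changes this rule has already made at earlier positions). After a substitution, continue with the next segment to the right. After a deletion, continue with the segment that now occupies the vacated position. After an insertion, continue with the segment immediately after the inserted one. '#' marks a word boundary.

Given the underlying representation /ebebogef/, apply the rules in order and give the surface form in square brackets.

[tevevohef]

Rule 1 Geminate Reduction: no change — [ebebogef]
Rule 2 Initial Consonant Epenthesis: [ebebogef] → [tebebogef]
Rule 3 Intervocalic Lenition: [tebebogef] → [tevevohef]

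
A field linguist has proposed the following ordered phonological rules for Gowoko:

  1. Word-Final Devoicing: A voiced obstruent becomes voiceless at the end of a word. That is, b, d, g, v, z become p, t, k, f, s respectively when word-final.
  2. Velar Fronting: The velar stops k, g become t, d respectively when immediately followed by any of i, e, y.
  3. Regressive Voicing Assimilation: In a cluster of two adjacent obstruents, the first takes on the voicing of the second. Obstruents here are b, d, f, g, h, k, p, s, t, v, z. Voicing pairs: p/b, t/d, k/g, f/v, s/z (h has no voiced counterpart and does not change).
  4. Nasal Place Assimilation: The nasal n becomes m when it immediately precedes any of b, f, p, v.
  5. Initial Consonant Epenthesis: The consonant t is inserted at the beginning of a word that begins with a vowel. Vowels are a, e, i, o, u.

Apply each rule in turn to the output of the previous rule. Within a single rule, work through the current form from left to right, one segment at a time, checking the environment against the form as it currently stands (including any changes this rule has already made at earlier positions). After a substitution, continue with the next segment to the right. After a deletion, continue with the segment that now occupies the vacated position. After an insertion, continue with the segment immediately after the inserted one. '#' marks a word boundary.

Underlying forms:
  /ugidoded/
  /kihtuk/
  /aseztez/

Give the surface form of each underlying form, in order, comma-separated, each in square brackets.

/ugidoded/:
  1 Word-Final Devoicing: [ugidoded] → [ugidodet]
  2 Velar Fronting: [ugidodet] → [udidodet]
  3 Regressive Voicing Assimilation: no change — [udidodet]
  4 Nasal Place Assimilation: no change — [udidodet]
  5 Initial Consonant Epenthesis: [udidodet] → [tudidodet]
/kihtuk/:
  1 Word-Final Devoicing: no change — [kihtuk]
  2 Velar Fronting: [kihtuk] → [tihtuk]
  3 Regressive Voicing Assimilation: no change — [tihtuk]
  4 Nasal Place Assimilation: no change — [tihtuk]
  5 Initial Consonant Epenthesis: no change — [tihtuk]
/aseztez/:
  1 Word-Final Devoicing: [aseztez] → [aseztes]
  2 Velar Fronting: no change — [aseztes]
  3 Regressive Voicing Assimilation: [aseztes] → [asestes]
  4 Nasal Place Assimilation: no change — [asestes]
  5 Initial Consonant Epenthesis: [asestes] → [tasestes]

[tudidodet], [tihtuk], [tasestes]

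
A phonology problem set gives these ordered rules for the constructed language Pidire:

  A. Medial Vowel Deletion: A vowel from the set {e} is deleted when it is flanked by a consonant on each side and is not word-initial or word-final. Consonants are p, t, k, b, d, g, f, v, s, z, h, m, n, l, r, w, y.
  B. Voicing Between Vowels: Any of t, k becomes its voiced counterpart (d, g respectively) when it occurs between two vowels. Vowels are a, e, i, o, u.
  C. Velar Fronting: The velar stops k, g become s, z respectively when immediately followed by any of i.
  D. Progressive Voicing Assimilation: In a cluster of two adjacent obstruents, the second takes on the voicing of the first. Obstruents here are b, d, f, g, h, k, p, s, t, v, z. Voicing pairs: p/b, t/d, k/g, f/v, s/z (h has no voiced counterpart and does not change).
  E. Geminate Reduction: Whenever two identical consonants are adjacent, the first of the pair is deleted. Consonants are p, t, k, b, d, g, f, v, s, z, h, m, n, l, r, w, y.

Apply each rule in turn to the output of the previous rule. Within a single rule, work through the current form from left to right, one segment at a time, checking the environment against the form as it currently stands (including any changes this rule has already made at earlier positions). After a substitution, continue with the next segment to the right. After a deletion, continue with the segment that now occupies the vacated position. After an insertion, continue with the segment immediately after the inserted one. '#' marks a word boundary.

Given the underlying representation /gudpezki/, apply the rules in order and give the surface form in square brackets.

[gudbzi]

A Medial Vowel Deletion: [gudpezki] → [gudpzki]
B Voicing Between Vowels: no change — [gudpzki]
C Velar Fronting: [gudpzki] → [gudpzsi]
D Progressive Voicing Assimilation: [gudpzsi] → [gudbzzi]
E Geminate Reduction: [gudbzzi] → [gudbzi]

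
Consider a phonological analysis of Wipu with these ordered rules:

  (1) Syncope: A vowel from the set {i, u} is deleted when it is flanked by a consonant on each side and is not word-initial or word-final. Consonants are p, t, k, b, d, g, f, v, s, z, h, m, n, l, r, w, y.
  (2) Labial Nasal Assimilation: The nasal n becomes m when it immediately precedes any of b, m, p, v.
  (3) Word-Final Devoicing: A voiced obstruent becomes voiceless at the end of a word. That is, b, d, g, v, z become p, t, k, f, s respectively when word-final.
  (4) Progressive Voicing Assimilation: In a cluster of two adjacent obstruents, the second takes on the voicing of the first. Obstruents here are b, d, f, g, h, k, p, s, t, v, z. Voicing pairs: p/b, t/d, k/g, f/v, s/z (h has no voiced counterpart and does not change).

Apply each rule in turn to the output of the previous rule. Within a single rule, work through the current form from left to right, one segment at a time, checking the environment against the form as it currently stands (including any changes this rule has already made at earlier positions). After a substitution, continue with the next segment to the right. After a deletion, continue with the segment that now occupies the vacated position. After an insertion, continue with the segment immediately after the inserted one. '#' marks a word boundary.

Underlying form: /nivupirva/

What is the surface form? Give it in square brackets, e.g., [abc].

(1) Syncope: [nivupirva] → [nvprva]
(2) Labial Nasal Assimilation: [nvprva] → [mvprva]
(3) Word-Final Devoicing: no change — [mvprva]
(4) Progressive Voicing Assimilation: [mvprva] → [mvbrva]

[mvbrva]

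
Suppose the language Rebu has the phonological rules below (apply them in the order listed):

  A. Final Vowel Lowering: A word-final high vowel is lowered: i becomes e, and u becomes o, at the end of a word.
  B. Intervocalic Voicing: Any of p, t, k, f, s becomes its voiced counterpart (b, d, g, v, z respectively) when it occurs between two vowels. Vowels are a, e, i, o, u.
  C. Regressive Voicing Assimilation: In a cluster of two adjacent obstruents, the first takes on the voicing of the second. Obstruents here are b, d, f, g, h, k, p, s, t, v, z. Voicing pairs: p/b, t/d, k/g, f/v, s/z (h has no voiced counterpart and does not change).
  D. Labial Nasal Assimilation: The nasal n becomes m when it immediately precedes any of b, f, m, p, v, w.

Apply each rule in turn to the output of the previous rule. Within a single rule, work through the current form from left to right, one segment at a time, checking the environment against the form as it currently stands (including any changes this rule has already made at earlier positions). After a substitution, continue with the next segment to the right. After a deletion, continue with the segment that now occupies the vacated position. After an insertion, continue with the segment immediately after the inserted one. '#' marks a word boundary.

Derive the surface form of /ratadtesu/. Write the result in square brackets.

[radattezo]

A Final Vowel Lowering: [ratadtesu] → [ratadteso]
B Intervocalic Voicing: [ratadteso] → [radadtezo]
C Regressive Voicing Assimilation: [radadtezo] → [radattezo]
D Labial Nasal Assimilation: no change — [radattezo]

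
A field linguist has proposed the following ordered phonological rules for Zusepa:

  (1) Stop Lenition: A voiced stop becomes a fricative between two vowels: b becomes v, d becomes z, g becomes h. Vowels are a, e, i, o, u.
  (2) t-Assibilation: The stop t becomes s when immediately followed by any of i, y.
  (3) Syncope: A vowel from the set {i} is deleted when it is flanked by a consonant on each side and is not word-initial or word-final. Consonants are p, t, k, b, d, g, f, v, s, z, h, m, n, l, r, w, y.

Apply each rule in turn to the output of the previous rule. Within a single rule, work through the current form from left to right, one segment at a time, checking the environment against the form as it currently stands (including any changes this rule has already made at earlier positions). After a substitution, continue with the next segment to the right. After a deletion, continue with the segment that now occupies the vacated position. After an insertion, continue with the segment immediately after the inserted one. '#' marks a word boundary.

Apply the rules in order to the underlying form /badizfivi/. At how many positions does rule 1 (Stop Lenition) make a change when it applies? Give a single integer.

(1) Stop Lenition: [badizfivi] → [bazizfivi]
(2) t-Assibilation: no change — [bazizfivi]
(3) Syncope: [bazizfivi] → [bazzfvi]
Rule 1 changed 1 position(s).

1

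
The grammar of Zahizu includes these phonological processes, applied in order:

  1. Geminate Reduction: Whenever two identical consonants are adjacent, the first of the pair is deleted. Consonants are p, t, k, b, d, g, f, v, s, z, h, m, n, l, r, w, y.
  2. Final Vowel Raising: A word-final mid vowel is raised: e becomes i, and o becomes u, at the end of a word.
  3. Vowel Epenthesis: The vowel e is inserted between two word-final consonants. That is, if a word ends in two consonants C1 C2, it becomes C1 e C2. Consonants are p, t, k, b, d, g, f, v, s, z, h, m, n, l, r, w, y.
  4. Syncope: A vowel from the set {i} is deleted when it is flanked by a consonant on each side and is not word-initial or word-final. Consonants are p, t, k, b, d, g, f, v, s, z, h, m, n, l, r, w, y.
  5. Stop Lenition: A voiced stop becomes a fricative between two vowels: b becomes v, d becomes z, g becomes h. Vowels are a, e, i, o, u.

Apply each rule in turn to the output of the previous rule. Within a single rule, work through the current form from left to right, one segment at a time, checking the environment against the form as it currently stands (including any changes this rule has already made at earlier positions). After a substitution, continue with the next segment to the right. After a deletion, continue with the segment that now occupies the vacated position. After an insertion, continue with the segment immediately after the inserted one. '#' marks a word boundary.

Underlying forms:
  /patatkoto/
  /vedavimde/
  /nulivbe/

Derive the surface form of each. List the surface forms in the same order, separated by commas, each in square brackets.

/patatkoto/:
  1 Geminate Reduction: no change — [patatkoto]
  2 Final Vowel Raising: [patatkoto] → [patatkotu]
  3 Vowel Epenthesis: no change — [patatkotu]
  4 Syncope: no change — [patatkotu]
  5 Stop Lenition: no change — [patatkotu]
/vedavimde/:
  1 Geminate Reduction: no change — [vedavimde]
  2 Final Vowel Raising: [vedavimde] → [vedavimdi]
  3 Vowel Epenthesis: no change — [vedavimdi]
  4 Syncope: [vedavimdi] → [vedavmdi]
  5 Stop Lenition: [vedavmdi] → [vezavmdi]
/nulivbe/:
  1 Geminate Reduction: no change — [nulivbe]
  2 Final Vowel Raising: [nulivbe] → [nulivbi]
  3 Vowel Epenthesis: no change — [nulivbi]
  4 Syncope: [nulivbi] → [nulvbi]
  5 Stop Lenition: no change — [nulvbi]

[patatkotu], [vezavmdi], [nulvbi]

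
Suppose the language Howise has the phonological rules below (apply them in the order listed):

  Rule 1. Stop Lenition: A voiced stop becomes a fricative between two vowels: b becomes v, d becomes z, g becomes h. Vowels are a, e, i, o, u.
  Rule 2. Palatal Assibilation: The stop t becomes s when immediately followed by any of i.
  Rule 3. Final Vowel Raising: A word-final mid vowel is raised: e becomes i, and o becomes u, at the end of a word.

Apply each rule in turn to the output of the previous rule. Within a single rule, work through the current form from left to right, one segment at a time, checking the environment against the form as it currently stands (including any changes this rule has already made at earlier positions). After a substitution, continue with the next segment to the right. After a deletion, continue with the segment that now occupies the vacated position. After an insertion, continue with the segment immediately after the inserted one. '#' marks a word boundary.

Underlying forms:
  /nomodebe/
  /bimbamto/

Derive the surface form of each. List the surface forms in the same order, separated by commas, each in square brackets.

[nomozevi], [bimbamtu]

/nomodebe/:
  Rule 1 Stop Lenition: [nomodebe] → [nomozeve]
  Rule 2 Palatal Assibilation: no change — [nomozeve]
  Rule 3 Final Vowel Raising: [nomozeve] → [nomozevi]
/bimbamto/:
  Rule 1 Stop Lenition: no change — [bimbamto]
  Rule 2 Palatal Assibilation: no change — [bimbamto]
  Rule 3 Final Vowel Raising: [bimbamto] → [bimbamtu]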